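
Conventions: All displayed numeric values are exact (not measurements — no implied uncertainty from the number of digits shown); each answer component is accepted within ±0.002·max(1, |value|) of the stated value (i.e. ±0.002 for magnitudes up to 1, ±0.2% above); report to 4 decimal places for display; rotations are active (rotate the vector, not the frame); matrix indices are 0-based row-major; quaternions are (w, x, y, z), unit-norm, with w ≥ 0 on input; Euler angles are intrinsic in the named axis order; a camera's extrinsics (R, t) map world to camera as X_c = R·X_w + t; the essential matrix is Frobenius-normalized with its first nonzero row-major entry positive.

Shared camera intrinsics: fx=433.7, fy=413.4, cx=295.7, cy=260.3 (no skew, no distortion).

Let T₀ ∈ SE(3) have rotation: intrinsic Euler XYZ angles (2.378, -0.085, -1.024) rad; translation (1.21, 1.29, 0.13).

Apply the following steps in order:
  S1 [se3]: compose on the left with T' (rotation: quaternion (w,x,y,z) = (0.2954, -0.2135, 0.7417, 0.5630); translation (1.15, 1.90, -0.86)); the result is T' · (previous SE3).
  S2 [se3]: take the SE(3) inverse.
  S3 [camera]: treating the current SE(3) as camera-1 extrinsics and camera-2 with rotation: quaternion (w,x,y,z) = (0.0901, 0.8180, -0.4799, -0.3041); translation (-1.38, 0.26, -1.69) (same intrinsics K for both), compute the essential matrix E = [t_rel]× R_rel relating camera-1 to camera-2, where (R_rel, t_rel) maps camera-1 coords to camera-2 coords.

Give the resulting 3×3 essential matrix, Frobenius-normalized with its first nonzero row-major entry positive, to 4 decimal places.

after S1 (compose_se3): R=[-0.8844 -0.2877 0.3674; -0.4291 0.1918 -0.8827; 0.1835 -0.9383 -0.2931], t=(-0.5505, 2.3988, -0.7914)
after S2 (invert_se3): R=[-0.8844 -0.4291 0.1835; -0.2877 0.1918 -0.9383; 0.3674 -0.8827 -0.2931], t=(0.6876, -1.3611, 2.0876)
after S3 (essential): [0.0574 0.1482 -0.0414; -0.0139 -0.6711 0.1590; 0.7002 -0.0435 -0.0707]

matrix = [0.0574 0.1482 -0.0414; -0.0139 -0.6711 0.1590; 0.7002 -0.0435 -0.0707]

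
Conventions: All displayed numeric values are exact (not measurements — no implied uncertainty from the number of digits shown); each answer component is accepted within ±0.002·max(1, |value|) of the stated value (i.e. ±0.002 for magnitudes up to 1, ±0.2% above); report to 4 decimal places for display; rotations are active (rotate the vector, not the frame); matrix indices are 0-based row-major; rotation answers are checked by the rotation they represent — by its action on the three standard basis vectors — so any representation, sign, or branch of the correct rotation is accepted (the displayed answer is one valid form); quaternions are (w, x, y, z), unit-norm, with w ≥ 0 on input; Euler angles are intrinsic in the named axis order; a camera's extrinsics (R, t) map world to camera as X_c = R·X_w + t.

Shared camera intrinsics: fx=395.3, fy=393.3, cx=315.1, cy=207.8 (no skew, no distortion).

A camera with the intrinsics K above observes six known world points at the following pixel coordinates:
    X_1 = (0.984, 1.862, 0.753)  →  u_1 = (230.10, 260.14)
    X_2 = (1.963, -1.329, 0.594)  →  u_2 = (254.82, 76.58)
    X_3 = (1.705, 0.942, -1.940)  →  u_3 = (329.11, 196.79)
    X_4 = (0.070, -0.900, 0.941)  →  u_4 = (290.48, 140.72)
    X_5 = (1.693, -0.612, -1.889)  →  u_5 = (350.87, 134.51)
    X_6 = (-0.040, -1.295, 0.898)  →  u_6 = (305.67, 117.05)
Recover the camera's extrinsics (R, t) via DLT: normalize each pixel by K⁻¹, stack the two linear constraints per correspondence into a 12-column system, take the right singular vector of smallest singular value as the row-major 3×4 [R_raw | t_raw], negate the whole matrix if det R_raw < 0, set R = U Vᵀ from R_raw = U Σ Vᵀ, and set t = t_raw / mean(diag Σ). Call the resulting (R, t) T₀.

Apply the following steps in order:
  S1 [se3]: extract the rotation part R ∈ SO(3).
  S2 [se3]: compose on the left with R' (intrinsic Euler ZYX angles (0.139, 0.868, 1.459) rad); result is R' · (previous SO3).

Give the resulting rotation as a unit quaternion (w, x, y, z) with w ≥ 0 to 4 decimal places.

rotation (quat) = (0.4267, 0.1442, -0.4521, -0.7699)

source (pnp_recover): camera pose = R=[-0.5759 -0.3084 -0.7571; -0.5016 0.8646 0.0294; 0.6456 0.3967 -0.6526], t=(0.1300, -0.1599, 6.4691)
after S1 (rot_of_se3): [-0.5759 -0.3084 -0.7571; -0.5016 0.8646 0.0294; 0.6456 0.3967 -0.6526]
after S2 (compose_so3): [-0.5943 0.5266 -0.6079; -0.7874 -0.2270 0.5731; 0.1638 0.8193 0.5495]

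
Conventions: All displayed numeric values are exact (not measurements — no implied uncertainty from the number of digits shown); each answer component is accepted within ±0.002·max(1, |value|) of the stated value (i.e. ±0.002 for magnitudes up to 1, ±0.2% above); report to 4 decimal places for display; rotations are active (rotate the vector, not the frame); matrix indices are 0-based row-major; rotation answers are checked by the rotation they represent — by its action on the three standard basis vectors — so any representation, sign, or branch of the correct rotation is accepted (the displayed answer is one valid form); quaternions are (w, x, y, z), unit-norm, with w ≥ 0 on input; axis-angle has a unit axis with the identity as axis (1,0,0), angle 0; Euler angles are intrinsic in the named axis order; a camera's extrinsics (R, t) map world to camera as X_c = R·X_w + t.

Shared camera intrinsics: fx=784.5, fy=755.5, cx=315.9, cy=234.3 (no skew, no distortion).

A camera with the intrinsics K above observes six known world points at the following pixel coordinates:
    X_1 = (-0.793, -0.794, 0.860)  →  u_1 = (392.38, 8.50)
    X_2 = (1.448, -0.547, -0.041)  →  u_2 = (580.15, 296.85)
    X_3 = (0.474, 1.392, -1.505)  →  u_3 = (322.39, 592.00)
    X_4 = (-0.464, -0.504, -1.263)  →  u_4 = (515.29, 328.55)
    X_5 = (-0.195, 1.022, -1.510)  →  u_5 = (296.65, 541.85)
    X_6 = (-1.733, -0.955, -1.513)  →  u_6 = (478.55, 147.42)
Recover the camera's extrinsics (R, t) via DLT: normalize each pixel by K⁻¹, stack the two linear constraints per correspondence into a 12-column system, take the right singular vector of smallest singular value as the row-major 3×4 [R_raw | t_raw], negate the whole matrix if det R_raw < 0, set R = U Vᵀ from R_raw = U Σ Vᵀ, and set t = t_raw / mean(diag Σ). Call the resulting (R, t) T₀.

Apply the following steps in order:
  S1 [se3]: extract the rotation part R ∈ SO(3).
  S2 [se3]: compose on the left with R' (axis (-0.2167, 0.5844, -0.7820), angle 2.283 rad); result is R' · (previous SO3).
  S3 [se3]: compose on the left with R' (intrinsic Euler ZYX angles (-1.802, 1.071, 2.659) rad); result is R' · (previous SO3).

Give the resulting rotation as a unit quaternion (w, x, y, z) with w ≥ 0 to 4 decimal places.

rotation (quat) = (0.3373, -0.9206, 0.1594, 0.1156)

source (pnp_recover): camera pose = R=[0.6176 -0.7605 -0.2007; 0.4662 0.5595 -0.6853; 0.6335 0.3297 0.7000], t=(0.5000, 0.0499, 4.6900)
after S1 (rot_of_se3): [0.6176 -0.7605 -0.2007; 0.4662 0.5595 -0.6853; 0.6335 0.3297 0.7000]
after S2 (compose_so3): [0.2804 0.8901 0.3592; -0.9111 0.3646 -0.1924; -0.3023 -0.2733 0.9132]
after S3 (compose_so3): [0.9225 -0.3714 -0.1054; -0.2154 -0.7217 0.6578; -0.3204 -0.5841 -0.7458]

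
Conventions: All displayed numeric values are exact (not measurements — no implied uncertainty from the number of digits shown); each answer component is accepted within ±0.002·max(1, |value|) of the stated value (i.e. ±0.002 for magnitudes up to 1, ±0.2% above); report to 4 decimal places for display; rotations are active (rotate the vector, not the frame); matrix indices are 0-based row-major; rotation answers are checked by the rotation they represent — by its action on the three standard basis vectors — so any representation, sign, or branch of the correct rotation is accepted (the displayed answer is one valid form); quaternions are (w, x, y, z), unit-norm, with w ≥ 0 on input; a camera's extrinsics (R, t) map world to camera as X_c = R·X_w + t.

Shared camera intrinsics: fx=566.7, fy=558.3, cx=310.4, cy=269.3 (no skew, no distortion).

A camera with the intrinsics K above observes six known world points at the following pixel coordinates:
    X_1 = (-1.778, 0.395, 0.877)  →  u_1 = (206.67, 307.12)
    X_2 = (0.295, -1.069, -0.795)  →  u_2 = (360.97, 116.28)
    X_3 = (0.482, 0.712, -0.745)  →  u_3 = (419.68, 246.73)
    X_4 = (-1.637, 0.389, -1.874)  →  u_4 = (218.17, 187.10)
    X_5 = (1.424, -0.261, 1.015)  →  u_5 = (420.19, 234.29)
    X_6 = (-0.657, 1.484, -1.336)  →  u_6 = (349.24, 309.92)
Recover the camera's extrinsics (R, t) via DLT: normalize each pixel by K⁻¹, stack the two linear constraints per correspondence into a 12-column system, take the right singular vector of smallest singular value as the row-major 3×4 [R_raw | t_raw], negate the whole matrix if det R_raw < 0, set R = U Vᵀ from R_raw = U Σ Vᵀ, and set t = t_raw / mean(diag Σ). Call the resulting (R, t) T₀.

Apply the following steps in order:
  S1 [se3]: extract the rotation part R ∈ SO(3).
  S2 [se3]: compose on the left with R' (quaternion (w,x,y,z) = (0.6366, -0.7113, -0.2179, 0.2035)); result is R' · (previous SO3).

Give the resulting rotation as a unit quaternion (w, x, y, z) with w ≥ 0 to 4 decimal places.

source (pnp_recover): camera pose = R=[0.9623 0.2283 -0.1477; -0.1480 0.8955 0.4198; 0.2281 -0.3822 0.8955], t=(0.4400, -0.5000, 6.9300)
after S1 (rot_of_se3): [0.9623 0.2283 -0.1477; -0.1480 0.8955 0.4198; 0.2281 -0.3822 0.8955]
after S2 (compose_so3): [0.6545 0.4499 -0.6077; 0.7479 -0.2670 0.6078; 0.1112 -0.8522 -0.5112]

rotation (quat) = (0.4680, -0.7799, -0.3840, 0.1592)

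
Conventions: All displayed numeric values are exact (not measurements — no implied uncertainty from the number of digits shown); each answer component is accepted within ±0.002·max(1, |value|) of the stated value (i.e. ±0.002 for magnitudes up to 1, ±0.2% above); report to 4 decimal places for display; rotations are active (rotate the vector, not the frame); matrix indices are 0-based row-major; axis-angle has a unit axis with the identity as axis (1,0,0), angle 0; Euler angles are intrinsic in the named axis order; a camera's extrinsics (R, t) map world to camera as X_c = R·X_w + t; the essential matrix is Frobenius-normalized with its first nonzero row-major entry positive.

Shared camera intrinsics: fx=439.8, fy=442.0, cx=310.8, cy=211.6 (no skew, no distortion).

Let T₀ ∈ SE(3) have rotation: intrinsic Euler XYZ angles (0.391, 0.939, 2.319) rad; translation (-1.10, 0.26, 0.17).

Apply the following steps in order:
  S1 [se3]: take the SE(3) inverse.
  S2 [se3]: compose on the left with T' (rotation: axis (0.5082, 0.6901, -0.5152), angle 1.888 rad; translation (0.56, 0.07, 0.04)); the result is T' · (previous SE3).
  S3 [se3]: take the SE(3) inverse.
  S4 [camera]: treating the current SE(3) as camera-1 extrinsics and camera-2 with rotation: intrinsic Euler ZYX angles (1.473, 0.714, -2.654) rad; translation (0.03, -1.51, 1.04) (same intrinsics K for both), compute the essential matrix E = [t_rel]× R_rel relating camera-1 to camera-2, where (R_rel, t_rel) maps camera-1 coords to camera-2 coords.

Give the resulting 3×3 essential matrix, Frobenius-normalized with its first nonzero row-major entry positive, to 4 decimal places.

after S1 (invert_se3): R=[-0.4018 0.4684 0.7869; -0.4329 -0.8544 0.2875; 0.8070 -0.2251 0.5460], t=(-0.6975, -0.3029, 0.8534)
after S2 (compose_se3): R=[-0.1699 -0.8690 0.4647; -0.8897 -0.0675 -0.4515; 0.4237 -0.4902 -0.7617], t=(0.5200, -0.8144, 0.7630)
after S3 (invert_se3): R=[-0.1699 -0.8897 0.4237; -0.8690 -0.0675 -0.4902; 0.4647 -0.4515 -0.7617], t=(-0.9595, 0.7710, -0.0282)
after S4 (essential): [0.0732 0.3996 0.3785; 0.1400 -0.4306 -0.1695; 0.5089 -0.2304 0.3820]

matrix = [0.0732 0.3996 0.3785; 0.1400 -0.4306 -0.1695; 0.5089 -0.2304 0.3820]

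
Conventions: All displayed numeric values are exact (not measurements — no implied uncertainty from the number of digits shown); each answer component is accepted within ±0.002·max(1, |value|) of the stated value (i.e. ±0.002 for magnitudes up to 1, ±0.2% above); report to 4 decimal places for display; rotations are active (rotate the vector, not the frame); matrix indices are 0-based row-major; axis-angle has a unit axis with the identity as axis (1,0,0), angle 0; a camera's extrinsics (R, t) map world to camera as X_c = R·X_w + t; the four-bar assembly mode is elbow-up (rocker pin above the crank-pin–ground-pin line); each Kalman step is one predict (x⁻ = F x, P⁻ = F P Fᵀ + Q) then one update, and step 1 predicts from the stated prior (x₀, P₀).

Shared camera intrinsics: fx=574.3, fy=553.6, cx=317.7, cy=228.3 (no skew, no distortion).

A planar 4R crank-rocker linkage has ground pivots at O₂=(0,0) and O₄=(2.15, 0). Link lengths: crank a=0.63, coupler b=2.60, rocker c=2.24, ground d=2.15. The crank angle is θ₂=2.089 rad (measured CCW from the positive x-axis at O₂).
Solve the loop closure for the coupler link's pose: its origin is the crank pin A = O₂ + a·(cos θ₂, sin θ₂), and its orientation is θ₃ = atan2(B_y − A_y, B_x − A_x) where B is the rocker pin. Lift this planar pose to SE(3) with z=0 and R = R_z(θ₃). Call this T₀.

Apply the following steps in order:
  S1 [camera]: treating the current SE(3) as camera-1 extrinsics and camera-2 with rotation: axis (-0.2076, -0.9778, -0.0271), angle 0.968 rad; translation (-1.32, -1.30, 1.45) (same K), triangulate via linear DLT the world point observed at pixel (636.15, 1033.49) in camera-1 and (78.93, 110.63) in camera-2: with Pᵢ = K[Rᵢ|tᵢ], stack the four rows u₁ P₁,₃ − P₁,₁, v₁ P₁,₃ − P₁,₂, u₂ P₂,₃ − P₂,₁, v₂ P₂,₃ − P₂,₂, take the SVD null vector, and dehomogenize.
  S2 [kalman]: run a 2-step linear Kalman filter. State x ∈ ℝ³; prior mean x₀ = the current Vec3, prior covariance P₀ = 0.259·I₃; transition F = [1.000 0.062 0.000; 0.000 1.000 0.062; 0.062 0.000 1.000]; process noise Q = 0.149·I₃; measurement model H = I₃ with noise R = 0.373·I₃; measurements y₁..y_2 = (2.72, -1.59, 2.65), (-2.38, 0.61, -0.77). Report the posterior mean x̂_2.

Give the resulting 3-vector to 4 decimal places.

source (fourbar_fk): coupler pose = R=[0.7738 -0.6335 0.0000; 0.6335 0.7738 0.0000; 0.0000 0.0000 1.0000], t=(-0.3121, 0.5473, 0.0000)
after S1 (triangulate): (1.4923, 0.2947, 1.1830)
after S2 (kf_track): (-0.0719, -0.0539, 0.6942)

result = (-0.0719, -0.0539, 0.6942)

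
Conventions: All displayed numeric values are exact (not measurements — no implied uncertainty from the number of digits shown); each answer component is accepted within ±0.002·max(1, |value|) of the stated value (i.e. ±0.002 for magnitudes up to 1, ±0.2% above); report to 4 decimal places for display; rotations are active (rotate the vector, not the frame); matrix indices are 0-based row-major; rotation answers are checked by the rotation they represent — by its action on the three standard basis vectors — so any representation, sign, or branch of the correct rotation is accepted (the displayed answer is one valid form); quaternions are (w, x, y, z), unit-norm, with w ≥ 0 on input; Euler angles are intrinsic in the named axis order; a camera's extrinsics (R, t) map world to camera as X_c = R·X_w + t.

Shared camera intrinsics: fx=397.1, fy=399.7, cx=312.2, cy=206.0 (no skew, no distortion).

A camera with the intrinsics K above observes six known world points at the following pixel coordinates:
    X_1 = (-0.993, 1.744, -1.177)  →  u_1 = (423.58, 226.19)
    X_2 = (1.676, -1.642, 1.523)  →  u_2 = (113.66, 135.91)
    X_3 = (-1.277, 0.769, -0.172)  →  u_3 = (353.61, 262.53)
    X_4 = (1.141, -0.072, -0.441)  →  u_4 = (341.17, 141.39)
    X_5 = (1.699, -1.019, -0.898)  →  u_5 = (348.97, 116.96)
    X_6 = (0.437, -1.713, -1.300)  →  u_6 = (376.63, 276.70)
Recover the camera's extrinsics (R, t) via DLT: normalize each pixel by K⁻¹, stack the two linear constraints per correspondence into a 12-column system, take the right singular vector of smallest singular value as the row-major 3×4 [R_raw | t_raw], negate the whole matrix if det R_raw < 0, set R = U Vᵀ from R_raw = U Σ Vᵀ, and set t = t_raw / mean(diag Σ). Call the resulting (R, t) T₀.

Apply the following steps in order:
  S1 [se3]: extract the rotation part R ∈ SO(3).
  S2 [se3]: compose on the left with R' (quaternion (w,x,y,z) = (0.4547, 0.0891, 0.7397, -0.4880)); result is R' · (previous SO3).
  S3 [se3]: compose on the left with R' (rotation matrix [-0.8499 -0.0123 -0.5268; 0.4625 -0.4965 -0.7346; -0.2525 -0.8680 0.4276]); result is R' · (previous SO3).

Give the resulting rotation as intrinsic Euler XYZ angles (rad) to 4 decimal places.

source (pnp_recover): camera pose = R=[-0.1095 0.3907 -0.9140; -0.8911 -0.4460 -0.0839; -0.4404 0.8052 0.3970], t=(0.1099, 0.1500, 5.6700)
after S1 (rot_of_se3): [-0.1095 0.3907 -0.9140; -0.8911 -0.4460 -0.0839; -0.4404 0.8052 0.3970]
after S2 (compose_so3): [-0.7084 -0.0080 0.7058; -0.0647 -0.9950 -0.0763; 0.7028 -0.0997 0.7043]
after S3 (compose_so3): [0.2326 0.0716 -0.9699; -0.8118 0.5635 -0.1531; 0.5356 0.8230 0.1892]

rotation (euler_xyz) = (0.6805, -1.3249, -0.2984)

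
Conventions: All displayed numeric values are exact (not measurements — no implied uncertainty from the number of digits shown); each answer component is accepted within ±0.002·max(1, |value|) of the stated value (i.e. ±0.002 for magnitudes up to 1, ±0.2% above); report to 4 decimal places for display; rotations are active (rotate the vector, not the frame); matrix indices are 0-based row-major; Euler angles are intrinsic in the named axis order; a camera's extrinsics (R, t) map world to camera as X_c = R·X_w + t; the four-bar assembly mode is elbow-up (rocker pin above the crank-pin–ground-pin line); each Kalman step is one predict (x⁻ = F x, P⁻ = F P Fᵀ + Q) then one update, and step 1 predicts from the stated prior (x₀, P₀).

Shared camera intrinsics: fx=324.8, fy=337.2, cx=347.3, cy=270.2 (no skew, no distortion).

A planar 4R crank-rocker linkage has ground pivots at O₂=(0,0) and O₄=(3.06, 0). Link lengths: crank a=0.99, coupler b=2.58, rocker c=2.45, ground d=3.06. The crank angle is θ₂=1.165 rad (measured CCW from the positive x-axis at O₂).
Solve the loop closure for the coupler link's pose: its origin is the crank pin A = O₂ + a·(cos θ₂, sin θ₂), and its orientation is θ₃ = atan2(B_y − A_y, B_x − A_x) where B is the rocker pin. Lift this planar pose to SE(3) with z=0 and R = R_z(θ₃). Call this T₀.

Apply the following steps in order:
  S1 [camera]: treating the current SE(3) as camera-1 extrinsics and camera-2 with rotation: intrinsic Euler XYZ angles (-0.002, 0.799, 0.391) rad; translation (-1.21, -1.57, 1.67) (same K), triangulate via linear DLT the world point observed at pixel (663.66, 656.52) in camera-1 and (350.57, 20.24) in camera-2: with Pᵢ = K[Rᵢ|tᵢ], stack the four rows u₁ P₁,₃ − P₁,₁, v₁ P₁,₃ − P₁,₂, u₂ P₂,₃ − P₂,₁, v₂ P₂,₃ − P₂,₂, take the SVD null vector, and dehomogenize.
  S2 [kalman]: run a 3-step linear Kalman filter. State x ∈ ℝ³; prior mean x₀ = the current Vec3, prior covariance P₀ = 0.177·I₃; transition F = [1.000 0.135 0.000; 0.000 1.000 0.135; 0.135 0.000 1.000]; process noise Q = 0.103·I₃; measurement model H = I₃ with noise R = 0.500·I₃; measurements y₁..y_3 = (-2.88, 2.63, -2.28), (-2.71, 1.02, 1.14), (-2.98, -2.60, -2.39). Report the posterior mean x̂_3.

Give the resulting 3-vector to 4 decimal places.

result = (-2.0036, -0.5119, -0.9945)

source (fourbar_fk): coupler pose = R=[0.8199 -0.5725 0.0000; 0.5725 0.8199 0.0000; 0.0000 0.0000 1.0000], t=(0.3908, 0.9096, 0.0000)
after S1 (triangulate): (0.6881, -0.1207, 1.0514)
after S2 (kf_track): (-2.0036, -0.5119, -0.9945)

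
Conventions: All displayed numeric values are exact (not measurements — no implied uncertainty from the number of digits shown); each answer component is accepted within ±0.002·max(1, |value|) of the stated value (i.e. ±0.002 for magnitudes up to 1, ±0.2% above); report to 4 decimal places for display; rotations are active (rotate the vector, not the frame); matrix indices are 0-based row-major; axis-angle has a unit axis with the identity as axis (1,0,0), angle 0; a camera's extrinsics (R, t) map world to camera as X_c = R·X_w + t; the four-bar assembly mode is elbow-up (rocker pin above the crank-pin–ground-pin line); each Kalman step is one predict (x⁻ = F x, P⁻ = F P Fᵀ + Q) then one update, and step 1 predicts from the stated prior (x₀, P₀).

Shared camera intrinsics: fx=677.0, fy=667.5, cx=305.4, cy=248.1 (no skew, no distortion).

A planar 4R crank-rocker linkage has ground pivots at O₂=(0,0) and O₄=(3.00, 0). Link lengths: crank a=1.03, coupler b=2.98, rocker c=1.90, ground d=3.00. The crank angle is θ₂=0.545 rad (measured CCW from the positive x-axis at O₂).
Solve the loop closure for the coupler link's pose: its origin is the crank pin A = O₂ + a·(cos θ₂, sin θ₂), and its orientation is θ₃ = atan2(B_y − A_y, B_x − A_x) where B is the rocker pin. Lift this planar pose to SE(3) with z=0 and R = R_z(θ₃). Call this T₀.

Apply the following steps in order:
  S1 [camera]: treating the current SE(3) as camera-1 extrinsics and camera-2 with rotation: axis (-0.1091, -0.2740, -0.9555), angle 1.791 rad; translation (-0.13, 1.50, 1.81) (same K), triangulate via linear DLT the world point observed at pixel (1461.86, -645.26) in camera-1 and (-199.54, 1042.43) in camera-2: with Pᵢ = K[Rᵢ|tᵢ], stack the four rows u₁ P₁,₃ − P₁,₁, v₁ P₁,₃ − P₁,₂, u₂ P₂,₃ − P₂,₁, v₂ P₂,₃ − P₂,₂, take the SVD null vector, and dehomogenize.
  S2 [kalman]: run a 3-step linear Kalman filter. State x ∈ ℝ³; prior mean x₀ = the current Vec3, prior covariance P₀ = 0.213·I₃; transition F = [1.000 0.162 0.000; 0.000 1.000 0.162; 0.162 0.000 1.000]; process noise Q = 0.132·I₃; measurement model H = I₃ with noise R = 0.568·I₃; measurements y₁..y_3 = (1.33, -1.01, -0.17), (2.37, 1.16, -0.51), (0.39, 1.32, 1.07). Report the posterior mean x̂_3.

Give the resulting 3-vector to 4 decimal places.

source (fourbar_fk): coupler pose = R=[0.9034 -0.4287 0.0000; 0.4287 0.9034 0.0000; 0.0000 0.0000 1.0000], t=(0.8808, 0.5340, 0.0000)
after S1 (triangulate): (-0.4033, -1.3491, 0.6409)
after S2 (kf_track): (0.7683, 0.4303, 0.6433)

result = (0.7683, 0.4303, 0.6433)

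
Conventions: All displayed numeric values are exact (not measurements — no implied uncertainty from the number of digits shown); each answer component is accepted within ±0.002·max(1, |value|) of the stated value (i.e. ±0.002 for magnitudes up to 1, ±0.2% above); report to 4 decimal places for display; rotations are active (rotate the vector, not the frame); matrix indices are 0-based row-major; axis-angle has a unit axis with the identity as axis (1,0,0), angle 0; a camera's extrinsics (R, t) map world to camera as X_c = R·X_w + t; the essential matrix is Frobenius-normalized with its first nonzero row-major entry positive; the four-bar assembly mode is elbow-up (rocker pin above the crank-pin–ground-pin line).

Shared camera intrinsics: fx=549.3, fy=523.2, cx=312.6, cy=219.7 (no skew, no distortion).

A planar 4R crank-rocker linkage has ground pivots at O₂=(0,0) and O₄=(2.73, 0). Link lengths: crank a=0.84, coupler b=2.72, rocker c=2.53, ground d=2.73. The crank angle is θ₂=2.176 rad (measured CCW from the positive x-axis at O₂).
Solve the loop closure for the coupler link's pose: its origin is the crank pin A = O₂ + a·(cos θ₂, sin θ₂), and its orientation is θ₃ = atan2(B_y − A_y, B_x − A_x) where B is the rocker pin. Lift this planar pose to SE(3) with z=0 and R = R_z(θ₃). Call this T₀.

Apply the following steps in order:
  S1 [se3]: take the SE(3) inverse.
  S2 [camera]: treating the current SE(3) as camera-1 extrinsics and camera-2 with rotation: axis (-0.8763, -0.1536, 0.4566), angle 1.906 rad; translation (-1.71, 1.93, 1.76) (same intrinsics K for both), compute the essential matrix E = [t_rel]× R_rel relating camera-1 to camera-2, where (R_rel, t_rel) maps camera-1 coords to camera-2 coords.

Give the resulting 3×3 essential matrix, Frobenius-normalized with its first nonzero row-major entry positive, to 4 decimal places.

source (fourbar_fk): coupler pose = R=[0.8026 -0.5965 0.0000; 0.5965 0.8026 0.0000; 0.0000 0.0000 1.0000], t=(-0.4779, 0.6908, 0.0000)
after S1 (invert_se3): R=[0.8026 0.5965 0.0000; -0.5965 0.8026 0.0000; 0.0000 0.0000 1.0000], t=(-0.0285, -0.8395, 0.0000)
after S2 (essential): [0.3939 -0.0145 0.2486; 0.3300 0.4637 0.2403; 0.3052 -0.5322 0.1577]

matrix = [0.3939 -0.0145 0.2486; 0.3300 0.4637 0.2403; 0.3052 -0.5322 0.1577]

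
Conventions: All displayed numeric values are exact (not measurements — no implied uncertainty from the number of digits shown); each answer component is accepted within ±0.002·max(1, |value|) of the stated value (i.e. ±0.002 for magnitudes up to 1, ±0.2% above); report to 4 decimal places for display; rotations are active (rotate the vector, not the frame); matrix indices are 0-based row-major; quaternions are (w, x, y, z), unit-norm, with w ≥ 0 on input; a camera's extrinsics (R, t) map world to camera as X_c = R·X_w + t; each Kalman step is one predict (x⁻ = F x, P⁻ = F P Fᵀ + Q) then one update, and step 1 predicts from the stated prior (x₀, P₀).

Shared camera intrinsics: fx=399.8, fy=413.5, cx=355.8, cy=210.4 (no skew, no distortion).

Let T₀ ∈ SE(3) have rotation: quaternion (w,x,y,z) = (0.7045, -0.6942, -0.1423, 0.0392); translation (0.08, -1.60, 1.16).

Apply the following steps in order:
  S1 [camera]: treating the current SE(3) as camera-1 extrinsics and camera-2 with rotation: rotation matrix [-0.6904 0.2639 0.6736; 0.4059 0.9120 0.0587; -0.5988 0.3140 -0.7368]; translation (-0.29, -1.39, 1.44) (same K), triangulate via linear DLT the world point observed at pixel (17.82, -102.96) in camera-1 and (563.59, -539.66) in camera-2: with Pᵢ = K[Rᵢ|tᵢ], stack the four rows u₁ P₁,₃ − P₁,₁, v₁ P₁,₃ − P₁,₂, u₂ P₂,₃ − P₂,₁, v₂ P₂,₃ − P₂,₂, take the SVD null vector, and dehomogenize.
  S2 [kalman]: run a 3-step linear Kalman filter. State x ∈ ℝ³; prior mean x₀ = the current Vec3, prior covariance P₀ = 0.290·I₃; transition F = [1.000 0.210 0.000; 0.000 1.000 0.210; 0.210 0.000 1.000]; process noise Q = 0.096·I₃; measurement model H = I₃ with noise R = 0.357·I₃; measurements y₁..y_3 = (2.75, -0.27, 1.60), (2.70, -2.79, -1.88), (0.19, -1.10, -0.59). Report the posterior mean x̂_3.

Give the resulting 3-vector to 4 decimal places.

after S1 (triangulate): (-1.5485, -1.0788, 0.5300)
after S2 (kf_track): (0.6335, -1.3459, -0.2103)

result = (0.6335, -1.3459, -0.2103)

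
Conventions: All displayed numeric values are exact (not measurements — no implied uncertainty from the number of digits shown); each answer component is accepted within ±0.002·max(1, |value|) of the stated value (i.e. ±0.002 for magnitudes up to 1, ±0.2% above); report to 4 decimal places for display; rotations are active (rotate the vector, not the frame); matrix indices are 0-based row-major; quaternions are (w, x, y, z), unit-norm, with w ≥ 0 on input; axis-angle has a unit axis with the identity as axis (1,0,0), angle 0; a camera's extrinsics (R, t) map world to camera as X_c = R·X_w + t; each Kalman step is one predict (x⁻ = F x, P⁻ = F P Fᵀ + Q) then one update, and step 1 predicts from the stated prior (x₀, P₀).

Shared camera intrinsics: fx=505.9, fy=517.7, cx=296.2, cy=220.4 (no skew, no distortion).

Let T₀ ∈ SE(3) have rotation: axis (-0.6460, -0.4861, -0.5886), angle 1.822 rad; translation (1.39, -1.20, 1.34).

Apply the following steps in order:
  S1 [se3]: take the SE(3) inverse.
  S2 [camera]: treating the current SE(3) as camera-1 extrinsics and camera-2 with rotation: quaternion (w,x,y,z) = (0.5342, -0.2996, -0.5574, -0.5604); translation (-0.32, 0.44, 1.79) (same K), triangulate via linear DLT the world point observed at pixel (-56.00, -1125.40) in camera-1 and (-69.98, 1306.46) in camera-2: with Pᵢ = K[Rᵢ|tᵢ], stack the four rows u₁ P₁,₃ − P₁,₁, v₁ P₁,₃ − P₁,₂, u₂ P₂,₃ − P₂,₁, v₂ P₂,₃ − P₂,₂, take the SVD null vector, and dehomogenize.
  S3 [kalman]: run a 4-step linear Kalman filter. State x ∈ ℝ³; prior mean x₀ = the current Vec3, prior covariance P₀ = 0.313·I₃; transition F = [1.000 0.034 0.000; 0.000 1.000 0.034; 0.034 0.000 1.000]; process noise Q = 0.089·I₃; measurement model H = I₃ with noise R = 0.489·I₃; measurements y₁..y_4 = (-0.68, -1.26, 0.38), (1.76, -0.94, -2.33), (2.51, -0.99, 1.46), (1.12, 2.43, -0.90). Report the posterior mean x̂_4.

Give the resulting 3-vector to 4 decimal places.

result = (1.0151, 0.3206, -0.0306)

after S1 (invert_se3): R=[0.2724 -0.1780 0.9456; 0.9622 0.0464 -0.2685; 0.0039 0.9829 0.1839], t=(-1.8594, -0.9220, 0.9276)
after S2 (triangulate): (-1.0669, -0.2982, 1.5444)
after S3 (kf_track): (1.0151, 0.3206, -0.0306)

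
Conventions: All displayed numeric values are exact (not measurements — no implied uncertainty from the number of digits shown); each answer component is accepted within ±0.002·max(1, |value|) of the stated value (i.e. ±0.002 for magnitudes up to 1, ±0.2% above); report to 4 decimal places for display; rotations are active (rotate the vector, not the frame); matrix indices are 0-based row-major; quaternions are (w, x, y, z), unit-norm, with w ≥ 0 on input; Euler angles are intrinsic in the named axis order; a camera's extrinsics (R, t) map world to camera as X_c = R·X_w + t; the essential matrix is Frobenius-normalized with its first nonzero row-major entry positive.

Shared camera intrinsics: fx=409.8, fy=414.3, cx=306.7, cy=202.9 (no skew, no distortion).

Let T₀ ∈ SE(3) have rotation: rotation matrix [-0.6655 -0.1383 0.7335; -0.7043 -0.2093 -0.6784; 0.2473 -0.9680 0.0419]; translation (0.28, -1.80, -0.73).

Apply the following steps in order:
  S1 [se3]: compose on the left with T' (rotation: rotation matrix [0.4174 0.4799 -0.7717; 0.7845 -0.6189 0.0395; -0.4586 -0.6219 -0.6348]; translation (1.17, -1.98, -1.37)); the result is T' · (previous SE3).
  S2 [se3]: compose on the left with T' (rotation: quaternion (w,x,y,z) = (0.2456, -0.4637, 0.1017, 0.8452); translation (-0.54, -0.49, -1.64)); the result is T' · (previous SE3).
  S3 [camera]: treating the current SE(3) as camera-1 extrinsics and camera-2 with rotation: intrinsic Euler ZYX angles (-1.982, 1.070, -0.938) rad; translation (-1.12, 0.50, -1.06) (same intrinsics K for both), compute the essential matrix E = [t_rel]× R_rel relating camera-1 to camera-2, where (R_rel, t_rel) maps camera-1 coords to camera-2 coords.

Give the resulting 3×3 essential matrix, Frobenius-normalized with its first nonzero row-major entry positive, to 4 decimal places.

after S1 (compose_se3): R=[-0.8066 0.5889 -0.0517; -0.0765 -0.0172 0.9969; 0.5862 0.8081 0.0589], t=(0.9864, -0.6752, 0.0844)
after S2 (compose_se3): R=[-0.0288 -0.8488 -0.5279; 0.0411 0.5266 -0.8491; 0.9987 -0.0461 0.0198], t=(-0.7012, 0.4400, -2.3784)
after S3 (essential): [0.0067 0.5446 -0.0920; 0.5986 -0.1993 -0.2621; -0.2148 -0.3915 0.1695]

matrix = [0.0067 0.5446 -0.0920; 0.5986 -0.1993 -0.2621; -0.2148 -0.3915 0.1695]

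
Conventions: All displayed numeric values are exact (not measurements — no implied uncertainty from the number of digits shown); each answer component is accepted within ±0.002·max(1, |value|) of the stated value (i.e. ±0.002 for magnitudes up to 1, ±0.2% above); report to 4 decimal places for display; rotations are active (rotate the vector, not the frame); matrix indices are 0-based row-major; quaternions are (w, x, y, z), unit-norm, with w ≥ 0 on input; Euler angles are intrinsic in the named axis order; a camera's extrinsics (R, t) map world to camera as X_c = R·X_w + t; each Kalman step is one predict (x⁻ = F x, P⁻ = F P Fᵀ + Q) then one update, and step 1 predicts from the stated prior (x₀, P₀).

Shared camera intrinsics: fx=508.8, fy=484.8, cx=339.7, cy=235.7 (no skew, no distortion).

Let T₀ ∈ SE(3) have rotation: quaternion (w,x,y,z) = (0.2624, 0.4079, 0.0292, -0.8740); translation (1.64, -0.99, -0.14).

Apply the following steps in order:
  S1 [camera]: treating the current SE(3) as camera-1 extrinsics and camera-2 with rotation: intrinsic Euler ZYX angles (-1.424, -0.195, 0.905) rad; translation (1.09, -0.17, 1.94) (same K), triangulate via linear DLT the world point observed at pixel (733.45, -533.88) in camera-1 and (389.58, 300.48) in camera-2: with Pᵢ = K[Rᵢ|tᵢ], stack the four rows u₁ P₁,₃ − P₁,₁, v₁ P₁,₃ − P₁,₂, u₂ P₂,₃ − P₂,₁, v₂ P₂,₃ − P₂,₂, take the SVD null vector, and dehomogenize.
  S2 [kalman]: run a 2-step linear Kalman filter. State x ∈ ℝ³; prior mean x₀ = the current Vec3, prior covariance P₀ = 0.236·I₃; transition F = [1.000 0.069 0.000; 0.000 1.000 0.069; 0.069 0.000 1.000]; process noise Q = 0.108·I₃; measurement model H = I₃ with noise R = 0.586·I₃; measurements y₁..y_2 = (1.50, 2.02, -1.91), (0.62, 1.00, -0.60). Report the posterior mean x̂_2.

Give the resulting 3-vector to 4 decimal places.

after S1 (triangulate): (-0.3786, 1.4151, 1.8468)
after S2 (kf_track): (0.4902, 1.4554, 0.0903)

result = (0.4902, 1.4554, 0.0903)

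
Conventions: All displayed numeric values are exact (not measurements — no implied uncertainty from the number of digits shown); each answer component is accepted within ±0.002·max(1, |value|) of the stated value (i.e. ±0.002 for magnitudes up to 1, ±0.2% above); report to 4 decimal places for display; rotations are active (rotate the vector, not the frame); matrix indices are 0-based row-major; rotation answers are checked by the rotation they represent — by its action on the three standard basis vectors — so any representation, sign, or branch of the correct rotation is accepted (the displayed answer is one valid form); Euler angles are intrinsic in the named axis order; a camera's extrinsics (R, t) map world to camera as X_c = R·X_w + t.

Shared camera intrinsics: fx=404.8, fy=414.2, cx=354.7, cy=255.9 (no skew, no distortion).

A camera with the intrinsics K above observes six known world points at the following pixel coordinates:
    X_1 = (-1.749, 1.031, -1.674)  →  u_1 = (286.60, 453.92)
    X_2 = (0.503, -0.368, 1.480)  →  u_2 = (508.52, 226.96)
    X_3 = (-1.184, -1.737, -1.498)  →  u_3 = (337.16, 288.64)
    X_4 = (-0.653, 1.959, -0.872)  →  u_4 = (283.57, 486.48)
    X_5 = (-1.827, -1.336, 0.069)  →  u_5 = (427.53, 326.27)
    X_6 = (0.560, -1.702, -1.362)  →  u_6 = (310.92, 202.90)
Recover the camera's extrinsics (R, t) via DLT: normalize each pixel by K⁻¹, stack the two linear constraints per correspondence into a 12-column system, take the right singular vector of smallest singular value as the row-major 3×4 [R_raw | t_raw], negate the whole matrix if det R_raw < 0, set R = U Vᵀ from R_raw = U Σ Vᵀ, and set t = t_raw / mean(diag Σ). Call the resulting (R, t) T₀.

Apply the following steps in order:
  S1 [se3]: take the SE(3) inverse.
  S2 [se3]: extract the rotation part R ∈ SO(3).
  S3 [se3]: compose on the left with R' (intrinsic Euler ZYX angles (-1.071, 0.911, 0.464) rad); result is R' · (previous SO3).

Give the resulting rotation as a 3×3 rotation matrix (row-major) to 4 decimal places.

source (pnp_recover): camera pose = R=[-0.2824 -0.2209 0.9335; -0.8086 0.5785 -0.1078; -0.5162 -0.7852 -0.3420], t=(0.3600, 0.4699, 4.8999)
after S1 (invert_se3): R=[-0.2824 -0.8086 -0.5162; -0.2209 0.5785 -0.7852; 0.9335 -0.1078 -0.3420], t=(3.0110, 3.6553, 1.3901)
after S2 (rot_of_se3): [-0.2824 -0.8086 -0.5162; -0.2209 0.5785 -0.7852; 0.9335 -0.1078 -0.3420]
after S3 (compose_so3): [-0.3443 0.3204 -0.8825; -0.6533 0.5933 0.4703; 0.6743 0.7385 0.0050]

rotation (matrix) = ((-0.3443, 0.3204, -0.8825), (-0.6533, 0.5933, 0.4703), (0.6743, 0.7385, 0.0050))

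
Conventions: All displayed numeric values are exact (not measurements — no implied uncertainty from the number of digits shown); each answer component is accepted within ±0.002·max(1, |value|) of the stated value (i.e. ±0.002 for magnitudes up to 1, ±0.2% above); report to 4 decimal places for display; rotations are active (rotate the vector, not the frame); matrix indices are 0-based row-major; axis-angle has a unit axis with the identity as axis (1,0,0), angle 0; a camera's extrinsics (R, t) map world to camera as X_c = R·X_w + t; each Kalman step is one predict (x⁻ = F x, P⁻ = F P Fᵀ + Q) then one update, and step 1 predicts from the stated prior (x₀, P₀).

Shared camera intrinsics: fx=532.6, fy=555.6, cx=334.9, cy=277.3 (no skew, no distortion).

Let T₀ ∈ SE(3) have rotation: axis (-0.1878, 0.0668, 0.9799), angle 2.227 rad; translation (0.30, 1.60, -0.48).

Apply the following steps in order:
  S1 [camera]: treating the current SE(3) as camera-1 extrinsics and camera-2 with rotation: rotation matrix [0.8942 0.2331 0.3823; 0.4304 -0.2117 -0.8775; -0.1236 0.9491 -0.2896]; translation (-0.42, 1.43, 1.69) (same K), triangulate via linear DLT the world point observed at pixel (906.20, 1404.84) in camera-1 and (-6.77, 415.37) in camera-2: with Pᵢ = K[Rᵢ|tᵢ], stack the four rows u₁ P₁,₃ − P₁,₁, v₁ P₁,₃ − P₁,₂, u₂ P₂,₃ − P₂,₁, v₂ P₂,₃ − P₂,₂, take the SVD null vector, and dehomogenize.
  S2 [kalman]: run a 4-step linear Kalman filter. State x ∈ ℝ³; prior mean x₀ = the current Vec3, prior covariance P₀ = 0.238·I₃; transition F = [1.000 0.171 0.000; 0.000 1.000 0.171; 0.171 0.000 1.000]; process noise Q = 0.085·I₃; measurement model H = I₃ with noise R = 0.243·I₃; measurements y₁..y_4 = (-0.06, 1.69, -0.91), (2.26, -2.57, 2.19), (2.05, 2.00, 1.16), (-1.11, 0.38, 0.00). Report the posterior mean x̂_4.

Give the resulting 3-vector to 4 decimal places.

after S1 (triangulate): (-0.8268, -0.1963, 0.8897)
after S2 (kf_track): (0.3081, 0.5391, 0.7124)

result = (0.3081, 0.5391, 0.7124)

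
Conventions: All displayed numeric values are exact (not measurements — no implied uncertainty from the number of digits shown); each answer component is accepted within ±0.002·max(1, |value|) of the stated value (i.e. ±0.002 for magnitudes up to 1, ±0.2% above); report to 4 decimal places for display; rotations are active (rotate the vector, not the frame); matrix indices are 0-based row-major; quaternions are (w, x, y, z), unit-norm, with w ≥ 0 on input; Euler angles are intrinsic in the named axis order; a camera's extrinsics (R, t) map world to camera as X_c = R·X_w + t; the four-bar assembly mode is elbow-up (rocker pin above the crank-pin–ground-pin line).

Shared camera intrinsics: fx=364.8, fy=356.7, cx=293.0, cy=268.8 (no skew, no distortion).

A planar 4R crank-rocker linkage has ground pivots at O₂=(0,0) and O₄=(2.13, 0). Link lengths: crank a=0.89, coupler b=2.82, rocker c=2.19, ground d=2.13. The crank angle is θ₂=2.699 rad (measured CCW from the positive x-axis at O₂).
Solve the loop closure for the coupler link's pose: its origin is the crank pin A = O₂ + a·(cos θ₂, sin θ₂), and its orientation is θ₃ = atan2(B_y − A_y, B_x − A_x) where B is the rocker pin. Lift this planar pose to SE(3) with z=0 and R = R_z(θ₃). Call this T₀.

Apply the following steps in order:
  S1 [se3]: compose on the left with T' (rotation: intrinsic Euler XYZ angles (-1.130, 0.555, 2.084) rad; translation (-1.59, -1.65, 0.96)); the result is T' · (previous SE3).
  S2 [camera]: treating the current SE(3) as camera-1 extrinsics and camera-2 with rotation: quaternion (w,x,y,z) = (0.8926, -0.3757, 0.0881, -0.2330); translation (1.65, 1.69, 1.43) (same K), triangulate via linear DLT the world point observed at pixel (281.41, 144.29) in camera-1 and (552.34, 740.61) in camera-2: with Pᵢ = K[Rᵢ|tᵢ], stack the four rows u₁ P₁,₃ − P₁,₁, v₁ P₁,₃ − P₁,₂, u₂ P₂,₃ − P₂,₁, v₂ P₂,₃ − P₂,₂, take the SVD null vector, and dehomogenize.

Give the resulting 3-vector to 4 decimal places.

source (fourbar_fk): coupler pose = R=[0.7980 -0.6026 0.0000; 0.6026 0.7980 0.0000; 0.0000 0.0000 1.0000], t=(-0.8042, 0.3812, 0.0000)
after S1 (compose_se3): R=[-0.7792 -0.3394 0.5269; 0.6073 -0.2008 0.7687; -0.1551 0.9189 0.3626], t=(-1.5366, -2.0587, 1.7488)
after S2 (triangulate): (-0.6488, 0.2999, 1.9785)

result = (-0.6488, 0.2999, 1.9785)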